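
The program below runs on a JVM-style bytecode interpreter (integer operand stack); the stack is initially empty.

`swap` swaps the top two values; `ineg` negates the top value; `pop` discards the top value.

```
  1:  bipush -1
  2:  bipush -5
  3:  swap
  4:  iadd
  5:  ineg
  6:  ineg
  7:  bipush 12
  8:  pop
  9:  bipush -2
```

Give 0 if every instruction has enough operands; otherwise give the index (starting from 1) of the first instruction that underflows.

0

bipush -1 → -1
bipush -5 → -1 -5
swap      → -5 -1
iadd      → -6
ineg      → 6
ineg      → -6
bipush 12 → -6 12
pop       → -6
bipush -2 → -6 -2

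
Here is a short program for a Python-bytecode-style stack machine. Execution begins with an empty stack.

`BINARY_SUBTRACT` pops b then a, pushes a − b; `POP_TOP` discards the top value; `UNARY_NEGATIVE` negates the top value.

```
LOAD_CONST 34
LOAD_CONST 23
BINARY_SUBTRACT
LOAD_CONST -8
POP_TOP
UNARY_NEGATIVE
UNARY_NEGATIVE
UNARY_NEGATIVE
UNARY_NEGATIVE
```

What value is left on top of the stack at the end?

LOAD_CONST 34    [34]
LOAD_CONST 23    [34, 23]
BINARY_SUBTRACT  [11]
LOAD_CONST -8    [11, -8]
POP_TOP          [11]
UNARY_NEGATIVE   [-11]
UNARY_NEGATIVE   [11]
UNARY_NEGATIVE   [-11]
UNARY_NEGATIVE   [11]

11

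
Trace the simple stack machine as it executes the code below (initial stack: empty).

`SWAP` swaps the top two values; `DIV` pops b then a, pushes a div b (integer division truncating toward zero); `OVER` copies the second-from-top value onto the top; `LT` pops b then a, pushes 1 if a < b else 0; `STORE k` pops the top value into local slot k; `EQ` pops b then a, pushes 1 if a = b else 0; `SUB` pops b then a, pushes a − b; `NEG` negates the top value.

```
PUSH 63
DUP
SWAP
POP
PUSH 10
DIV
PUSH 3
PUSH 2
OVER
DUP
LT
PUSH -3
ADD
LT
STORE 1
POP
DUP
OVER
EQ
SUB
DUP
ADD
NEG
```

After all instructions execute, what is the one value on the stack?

-10

PUSH 63  [63]
DUP      [63, 63]
SWAP     [63, 63]
POP      [63]
PUSH 10  [63, 10]
DIV      [6]
PUSH 3   [6, 3]
PUSH 2   [6, 3, 2]
OVER     [6, 3, 2, 3]
DUP      [6, 3, 2, 3, 3]
LT       [6, 3, 2, 0]
PUSH -3  [6, 3, 2, 0, -3]
ADD      [6, 3, 2, -3]
LT       [6, 3, 0]
STORE 1  [6, 3]
POP      [6]
DUP      [6, 6]
OVER     [6, 6, 6]
EQ       [6, 1]
SUB      [5]
DUP      [5, 5]
ADD      [10]
NEG      [-10]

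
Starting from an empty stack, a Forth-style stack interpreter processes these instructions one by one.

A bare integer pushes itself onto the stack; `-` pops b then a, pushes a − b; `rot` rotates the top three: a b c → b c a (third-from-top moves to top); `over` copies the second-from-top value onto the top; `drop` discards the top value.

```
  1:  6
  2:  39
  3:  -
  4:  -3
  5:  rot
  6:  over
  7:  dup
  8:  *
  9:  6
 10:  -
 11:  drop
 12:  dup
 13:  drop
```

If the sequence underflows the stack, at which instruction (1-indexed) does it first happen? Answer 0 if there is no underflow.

6  → [6]
39 → [6, 39]
-  → [-33]
-3 → [-33, -3]
rot  — needs 3 operands, stack has 2 → underflow

5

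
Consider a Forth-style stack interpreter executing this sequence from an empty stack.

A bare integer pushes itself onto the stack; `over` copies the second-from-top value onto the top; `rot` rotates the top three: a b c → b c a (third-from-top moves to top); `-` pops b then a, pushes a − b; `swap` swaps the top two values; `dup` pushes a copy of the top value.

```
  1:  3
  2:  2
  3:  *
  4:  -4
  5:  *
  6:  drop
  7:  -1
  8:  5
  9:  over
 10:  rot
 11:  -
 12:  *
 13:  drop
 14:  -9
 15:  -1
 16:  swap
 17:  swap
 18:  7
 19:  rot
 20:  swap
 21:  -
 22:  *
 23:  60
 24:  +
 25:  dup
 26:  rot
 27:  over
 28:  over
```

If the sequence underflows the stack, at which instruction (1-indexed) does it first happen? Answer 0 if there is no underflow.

26

3    -> [3]
2    -> [3, 2]
*    -> [6]
-4   -> [6, -4]
*    -> [-24]
drop -> []
-1   -> [-1]
5    -> [-1, 5]
over -> [-1, 5, -1]
rot  -> [5, -1, -1]
-    -> [5, 0]
*    -> [0]
drop -> []
-9   -> [-9]
-1   -> [-9, -1]
swap -> [-1, -9]
swap -> [-9, -1]
7    -> [-9, -1, 7]
rot  -> [-1, 7, -9]
swap -> [-1, -9, 7]
-    -> [-1, -16]
*    -> [16]
60   -> [16, 60]
+    -> [76]
dup  -> [76, 76]
rot  — needs 3 operands, stack has 2 → underflow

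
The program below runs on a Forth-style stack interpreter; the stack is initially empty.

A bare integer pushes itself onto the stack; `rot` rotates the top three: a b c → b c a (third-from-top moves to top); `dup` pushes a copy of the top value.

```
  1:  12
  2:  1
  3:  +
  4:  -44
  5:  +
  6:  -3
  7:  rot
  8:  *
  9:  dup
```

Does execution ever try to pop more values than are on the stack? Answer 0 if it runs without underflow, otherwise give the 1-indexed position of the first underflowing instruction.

7

12   12
1    12 1
+    13
-44  13 -44
+    -31
-3   -31 -3
rot  — needs 3 operands, stack has 2 → underflow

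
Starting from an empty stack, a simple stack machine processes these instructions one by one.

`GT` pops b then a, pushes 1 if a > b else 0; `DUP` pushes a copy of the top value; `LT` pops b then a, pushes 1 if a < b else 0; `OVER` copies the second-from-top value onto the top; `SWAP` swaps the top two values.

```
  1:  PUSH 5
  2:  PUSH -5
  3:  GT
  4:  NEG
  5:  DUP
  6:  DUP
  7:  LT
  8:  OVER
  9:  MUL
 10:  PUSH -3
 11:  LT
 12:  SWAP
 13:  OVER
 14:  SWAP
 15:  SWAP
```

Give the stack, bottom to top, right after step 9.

[-1, 0]

PUSH 5   [5]
PUSH -5  [5, -5]
GT       [1]
NEG      [-1]
DUP      [-1, -1]
DUP      [-1, -1, -1]
LT       [-1, 0]
OVER     [-1, 0, -1]
MUL      [-1, 0]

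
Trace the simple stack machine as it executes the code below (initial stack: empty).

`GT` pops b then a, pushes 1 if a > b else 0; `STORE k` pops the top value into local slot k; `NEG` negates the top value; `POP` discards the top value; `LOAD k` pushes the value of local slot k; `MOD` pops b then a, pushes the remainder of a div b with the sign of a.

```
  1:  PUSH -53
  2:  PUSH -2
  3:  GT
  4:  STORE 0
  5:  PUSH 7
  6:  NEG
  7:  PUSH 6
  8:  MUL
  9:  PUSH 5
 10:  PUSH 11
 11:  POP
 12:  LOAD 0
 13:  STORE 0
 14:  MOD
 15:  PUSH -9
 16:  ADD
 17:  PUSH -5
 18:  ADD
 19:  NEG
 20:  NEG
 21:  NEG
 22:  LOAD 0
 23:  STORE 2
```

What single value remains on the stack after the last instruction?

16

PUSH -53 → [-53]
PUSH -2  → [-53, -2]
GT       → [0]
STORE 0  → []
PUSH 7   → [7]
NEG      → [-7]
PUSH 6   → [-7, 6]
MUL      → [-42]
PUSH 5   → [-42, 5]
PUSH 11  → [-42, 5, 11]
POP      → [-42, 5]
LOAD 0   → [-42, 5, 0]
STORE 0  → [-42, 5]
MOD      → [-2]
PUSH -9  → [-2, -9]
ADD      → [-11]
PUSH -5  → [-11, -5]
ADD      → [-16]
NEG      → [16]
NEG      → [-16]
NEG      → [16]
LOAD 0   → [16, 0]
STORE 2  → [16]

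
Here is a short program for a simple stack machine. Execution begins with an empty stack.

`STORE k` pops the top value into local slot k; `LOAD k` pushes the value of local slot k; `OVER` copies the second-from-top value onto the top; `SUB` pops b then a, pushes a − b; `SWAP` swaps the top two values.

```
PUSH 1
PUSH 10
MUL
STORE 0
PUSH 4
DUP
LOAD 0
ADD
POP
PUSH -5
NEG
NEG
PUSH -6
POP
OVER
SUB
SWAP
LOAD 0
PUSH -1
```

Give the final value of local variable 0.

PUSH 1  -> [1]
PUSH 10 -> [1, 10]
MUL     -> [10]
STORE 0 -> []
PUSH 4  -> [4]
DUP     -> [4, 4]
LOAD 0  -> [4, 4, 10]
ADD     -> [4, 14]
POP     -> [4]
PUSH -5 -> [4, -5]
NEG     -> [4, 5]
NEG     -> [4, -5]
PUSH -6 -> [4, -5, -6]
POP     -> [4, -5]
OVER    -> [4, -5, 4]
SUB     -> [4, -9]
SWAP    -> [-9, 4]
LOAD 0  -> [-9, 4, 10]
PUSH -1 -> [-9, 4, 10, -1]

10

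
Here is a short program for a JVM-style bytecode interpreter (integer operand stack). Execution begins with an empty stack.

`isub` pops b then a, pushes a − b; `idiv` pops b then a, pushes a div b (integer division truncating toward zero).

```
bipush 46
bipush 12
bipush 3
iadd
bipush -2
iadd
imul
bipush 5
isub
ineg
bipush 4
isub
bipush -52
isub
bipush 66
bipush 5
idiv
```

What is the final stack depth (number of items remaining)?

bipush 46  : 46
bipush 12  : 46 12
bipush 3   : 46 12 3
iadd       : 46 15
bipush -2  : 46 15 -2
iadd       : 46 13
imul       : 598
bipush 5   : 598 5
isub       : 593
ineg       : -593
bipush 4   : -593 4
isub       : -597
bipush -52 : -597 -52
isub       : -545
bipush 66  : -545 66
bipush 5   : -545 66 5
idiv       : -545 13

2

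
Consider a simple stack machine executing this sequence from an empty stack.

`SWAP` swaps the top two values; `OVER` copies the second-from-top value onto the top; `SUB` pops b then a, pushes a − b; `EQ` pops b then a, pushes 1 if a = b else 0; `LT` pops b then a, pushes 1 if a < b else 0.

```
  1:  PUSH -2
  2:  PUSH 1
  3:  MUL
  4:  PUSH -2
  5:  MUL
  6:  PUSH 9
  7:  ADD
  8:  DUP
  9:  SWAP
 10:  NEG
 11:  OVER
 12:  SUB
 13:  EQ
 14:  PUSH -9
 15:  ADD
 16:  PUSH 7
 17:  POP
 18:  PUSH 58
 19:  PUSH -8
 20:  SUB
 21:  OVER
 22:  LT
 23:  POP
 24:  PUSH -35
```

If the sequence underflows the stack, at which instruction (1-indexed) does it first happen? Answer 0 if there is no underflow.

PUSH -2  → -2
PUSH 1   → -2 1
MUL      → -2
PUSH -2  → -2 -2
MUL      → 4
PUSH 9   → 4 9
ADD      → 13
DUP      → 13 13
SWAP     → 13 13
NEG      → 13 -13
OVER     → 13 -13 13
SUB      → 13 -26
EQ       → 0
PUSH -9  → 0 -9
ADD      → -9
PUSH 7   → -9 7
POP      → -9
PUSH 58  → -9 58
PUSH -8  → -9 58 -8
SUB      → -9 66
OVER     → -9 66 -9
LT       → -9 0
POP      → -9
PUSH -35 → -9 -35

0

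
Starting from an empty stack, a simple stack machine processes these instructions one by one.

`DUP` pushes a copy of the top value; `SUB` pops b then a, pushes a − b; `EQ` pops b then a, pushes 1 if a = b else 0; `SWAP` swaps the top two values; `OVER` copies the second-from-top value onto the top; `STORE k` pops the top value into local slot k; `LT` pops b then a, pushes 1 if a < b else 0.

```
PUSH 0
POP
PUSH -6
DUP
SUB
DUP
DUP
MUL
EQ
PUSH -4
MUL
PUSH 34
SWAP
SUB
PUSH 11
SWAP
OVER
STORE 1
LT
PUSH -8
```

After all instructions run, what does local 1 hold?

11

PUSH 0  → [0]
POP     → []
PUSH -6 → [-6]
DUP     → [-6, -6]
SUB     → [0]
DUP     → [0, 0]
DUP     → [0, 0, 0]
MUL     → [0, 0]
EQ      → [1]
PUSH -4 → [1, -4]
MUL     → [-4]
PUSH 34 → [-4, 34]
SWAP    → [34, -4]
SUB     → [38]
PUSH 11 → [38, 11]
SWAP    → [11, 38]
OVER    → [11, 38, 11]
STORE 1 → [11, 38]
LT      → [1]
PUSH -8 → [1, -8]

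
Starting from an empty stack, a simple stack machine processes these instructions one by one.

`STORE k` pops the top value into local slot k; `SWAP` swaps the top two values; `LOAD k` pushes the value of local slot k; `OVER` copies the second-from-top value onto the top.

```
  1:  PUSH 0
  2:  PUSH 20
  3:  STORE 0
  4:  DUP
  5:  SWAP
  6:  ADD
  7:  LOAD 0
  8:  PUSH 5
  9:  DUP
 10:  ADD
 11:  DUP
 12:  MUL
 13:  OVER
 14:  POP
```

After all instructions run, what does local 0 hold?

20

PUSH 0  : [0]
PUSH 20 : [0, 20]
STORE 0 : [0]
DUP     : [0, 0]
SWAP    : [0, 0]
ADD     : [0]
LOAD 0  : [0, 20]
PUSH 5  : [0, 20, 5]
DUP     : [0, 20, 5, 5]
ADD     : [0, 20, 10]
DUP     : [0, 20, 10, 10]
MUL     : [0, 20, 100]
OVER    : [0, 20, 100, 20]
POP     : [0, 20, 100]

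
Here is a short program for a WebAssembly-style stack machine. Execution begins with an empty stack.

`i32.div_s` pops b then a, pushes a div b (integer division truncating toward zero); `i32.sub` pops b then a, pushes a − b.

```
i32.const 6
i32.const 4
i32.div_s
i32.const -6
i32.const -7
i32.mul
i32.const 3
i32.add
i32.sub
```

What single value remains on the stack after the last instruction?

i32.const 6  -> [6]
i32.const 4  -> [6, 4]
i32.div_s    -> [1]
i32.const -6 -> [1, -6]
i32.const -7 -> [1, -6, -7]
i32.mul      -> [1, 42]
i32.const 3  -> [1, 42, 3]
i32.add      -> [1, 45]
i32.sub      -> [-44]

-44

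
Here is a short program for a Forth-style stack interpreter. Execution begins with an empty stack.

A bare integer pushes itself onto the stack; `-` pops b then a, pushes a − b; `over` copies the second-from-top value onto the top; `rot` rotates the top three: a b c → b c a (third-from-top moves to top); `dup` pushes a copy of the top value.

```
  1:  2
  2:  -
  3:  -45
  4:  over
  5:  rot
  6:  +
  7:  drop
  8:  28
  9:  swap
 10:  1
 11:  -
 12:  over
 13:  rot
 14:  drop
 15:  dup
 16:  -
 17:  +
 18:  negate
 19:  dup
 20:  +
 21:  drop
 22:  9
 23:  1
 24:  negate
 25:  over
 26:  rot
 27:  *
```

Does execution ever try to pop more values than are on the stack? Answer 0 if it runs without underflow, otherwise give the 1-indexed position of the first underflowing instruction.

2

2 -> [2]
-  — needs 2 operands, stack has 1 → underflow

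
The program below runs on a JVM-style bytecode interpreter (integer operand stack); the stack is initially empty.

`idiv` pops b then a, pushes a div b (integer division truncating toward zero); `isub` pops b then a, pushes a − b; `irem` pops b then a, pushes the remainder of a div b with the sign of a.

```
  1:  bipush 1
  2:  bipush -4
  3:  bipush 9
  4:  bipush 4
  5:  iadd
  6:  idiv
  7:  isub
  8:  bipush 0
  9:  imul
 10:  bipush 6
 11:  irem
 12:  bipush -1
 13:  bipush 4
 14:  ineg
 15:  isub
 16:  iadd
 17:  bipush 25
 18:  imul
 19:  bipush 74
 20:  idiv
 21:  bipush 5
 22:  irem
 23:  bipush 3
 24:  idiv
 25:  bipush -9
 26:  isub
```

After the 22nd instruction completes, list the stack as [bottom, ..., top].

bipush 1  -> 1
bipush -4 -> 1 -4
bipush 9  -> 1 -4 9
bipush 4  -> 1 -4 9 4
iadd      -> 1 -4 13
idiv      -> 1 0
isub      -> 1
bipush 0  -> 1 0
imul      -> 0
bipush 6  -> 0 6
irem      -> 0
bipush -1 -> 0 -1
bipush 4  -> 0 -1 4
ineg      -> 0 -1 -4
isub      -> 0 3
iadd      -> 3
bipush 25 -> 3 25
imul      -> 75
bipush 74 -> 75 74
idiv      -> 1
bipush 5  -> 1 5
irem      -> 1

[1]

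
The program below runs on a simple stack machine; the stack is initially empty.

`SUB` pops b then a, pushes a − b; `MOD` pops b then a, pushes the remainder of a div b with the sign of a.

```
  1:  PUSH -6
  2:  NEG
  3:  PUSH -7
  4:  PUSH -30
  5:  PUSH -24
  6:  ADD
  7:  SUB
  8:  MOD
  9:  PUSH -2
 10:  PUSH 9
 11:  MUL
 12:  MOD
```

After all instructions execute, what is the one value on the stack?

PUSH -6   [-6]
NEG       [6]
PUSH -7   [6, -7]
PUSH -30  [6, -7, -30]
PUSH -24  [6, -7, -30, -24]
ADD       [6, -7, -54]
SUB       [6, 47]
MOD       [6]
PUSH -2   [6, -2]
PUSH 9    [6, -2, 9]
MUL       [6, -18]
MOD       [6]

6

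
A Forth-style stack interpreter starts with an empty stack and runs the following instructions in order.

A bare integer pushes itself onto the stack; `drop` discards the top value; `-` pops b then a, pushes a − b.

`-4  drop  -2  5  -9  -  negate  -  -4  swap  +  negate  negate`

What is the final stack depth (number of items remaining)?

1

-4     -> -4
drop   -> (empty)
-2     -> -2
5      -> -2 5
-9     -> -2 5 -9
-      -> -2 14
negate -> -2 -14
-      -> 12
-4     -> 12 -4
swap   -> -4 12
+      -> 8
negate -> -8
negate -> 8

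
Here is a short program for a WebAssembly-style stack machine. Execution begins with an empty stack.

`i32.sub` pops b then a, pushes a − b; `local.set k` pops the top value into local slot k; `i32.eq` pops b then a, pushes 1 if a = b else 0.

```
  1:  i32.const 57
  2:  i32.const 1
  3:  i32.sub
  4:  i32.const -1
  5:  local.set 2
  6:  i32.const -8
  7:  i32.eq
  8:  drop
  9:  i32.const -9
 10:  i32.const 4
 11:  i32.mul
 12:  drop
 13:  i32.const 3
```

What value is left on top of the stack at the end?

3

i32.const 57 : [57]
i32.const 1  : [57, 1]
i32.sub      : [56]
i32.const -1 : [56, -1]
local.set 2  : [56]
i32.const -8 : [56, -8]
i32.eq       : [0]
drop         : []
i32.const -9 : [-9]
i32.const 4  : [-9, 4]
i32.mul      : [-36]
drop         : []
i32.const 3  : [3]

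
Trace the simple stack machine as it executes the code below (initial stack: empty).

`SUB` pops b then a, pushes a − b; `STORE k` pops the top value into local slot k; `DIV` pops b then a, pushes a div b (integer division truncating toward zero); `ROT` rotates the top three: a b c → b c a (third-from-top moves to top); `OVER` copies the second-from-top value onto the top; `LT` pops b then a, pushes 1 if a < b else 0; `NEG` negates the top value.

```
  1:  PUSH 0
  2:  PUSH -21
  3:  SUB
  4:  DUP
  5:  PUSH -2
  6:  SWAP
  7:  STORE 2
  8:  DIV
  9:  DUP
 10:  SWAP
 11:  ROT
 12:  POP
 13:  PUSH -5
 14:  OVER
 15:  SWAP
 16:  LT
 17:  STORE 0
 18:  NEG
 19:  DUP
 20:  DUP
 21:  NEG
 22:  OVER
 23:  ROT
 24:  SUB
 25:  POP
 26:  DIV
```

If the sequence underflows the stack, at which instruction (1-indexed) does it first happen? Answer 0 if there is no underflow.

11

PUSH 0   : [0]
PUSH -21 : [0, -21]
SUB      : [21]
DUP      : [21, 21]
PUSH -2  : [21, 21, -2]
SWAP     : [21, -2, 21]
STORE 2  : [21, -2]
DIV      : [-10]
DUP      : [-10, -10]
SWAP     : [-10, -10]
ROT  — needs 3 operands, stack has 2 → underflow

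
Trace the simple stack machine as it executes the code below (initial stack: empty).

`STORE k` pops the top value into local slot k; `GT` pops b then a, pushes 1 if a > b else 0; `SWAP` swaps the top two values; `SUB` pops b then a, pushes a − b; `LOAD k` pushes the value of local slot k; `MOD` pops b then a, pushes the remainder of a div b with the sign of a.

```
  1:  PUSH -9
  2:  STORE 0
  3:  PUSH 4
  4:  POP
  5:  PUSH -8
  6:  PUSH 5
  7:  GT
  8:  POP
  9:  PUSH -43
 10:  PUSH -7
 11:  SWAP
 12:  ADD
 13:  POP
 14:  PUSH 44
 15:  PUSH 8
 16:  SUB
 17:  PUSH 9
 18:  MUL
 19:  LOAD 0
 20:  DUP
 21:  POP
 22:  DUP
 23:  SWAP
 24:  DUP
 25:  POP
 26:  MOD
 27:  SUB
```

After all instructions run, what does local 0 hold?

PUSH -9  : -9
STORE 0  : (empty)
PUSH 4   : 4
POP      : (empty)
PUSH -8  : -8
PUSH 5   : -8 5
GT       : 0
POP      : (empty)
PUSH -43 : -43
PUSH -7  : -43 -7
SWAP     : -7 -43
ADD      : -50
POP      : (empty)
PUSH 44  : 44
PUSH 8   : 44 8
SUB      : 36
PUSH 9   : 36 9
MUL      : 324
LOAD 0   : 324 -9
DUP      : 324 -9 -9
POP      : 324 -9
DUP      : 324 -9 -9
SWAP     : 324 -9 -9
DUP      : 324 -9 -9 -9
POP      : 324 -9 -9
MOD      : 324 0
SUB      : 324

-9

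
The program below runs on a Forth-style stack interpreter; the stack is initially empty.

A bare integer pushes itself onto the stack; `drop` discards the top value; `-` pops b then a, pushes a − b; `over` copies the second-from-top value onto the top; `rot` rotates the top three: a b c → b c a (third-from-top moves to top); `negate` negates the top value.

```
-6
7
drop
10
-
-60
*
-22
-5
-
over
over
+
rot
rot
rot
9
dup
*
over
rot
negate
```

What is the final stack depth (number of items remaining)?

-6     → -6
7      → -6 7
drop   → -6
10     → -6 10
-      → -16
-60    → -16 -60
*      → 960
-22    → 960 -22
-5     → 960 -22 -5
-      → 960 -17
over   → 960 -17 960
over   → 960 -17 960 -17
+      → 960 -17 943
rot    → -17 943 960
rot    → 943 960 -17
rot    → 960 -17 943
9      → 960 -17 943 9
dup    → 960 -17 943 9 9
*      → 960 -17 943 81
over   → 960 -17 943 81 943
rot    → 960 -17 81 943 943
negate → 960 -17 81 943 -943

5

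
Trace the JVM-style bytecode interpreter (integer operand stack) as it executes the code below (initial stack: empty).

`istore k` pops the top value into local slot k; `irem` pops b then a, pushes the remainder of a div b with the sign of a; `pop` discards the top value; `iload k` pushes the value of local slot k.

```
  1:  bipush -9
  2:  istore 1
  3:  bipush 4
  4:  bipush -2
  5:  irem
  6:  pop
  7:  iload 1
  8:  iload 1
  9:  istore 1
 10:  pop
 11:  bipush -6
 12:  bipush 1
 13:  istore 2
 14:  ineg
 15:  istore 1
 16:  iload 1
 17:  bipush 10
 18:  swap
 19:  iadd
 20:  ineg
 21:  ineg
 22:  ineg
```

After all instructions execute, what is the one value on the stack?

bipush -9  [-9]
istore 1   []
bipush 4   [4]
bipush -2  [4, -2]
irem       [0]
pop        []
iload 1    [-9]
iload 1    [-9, -9]
istore 1   [-9]
pop        []
bipush -6  [-6]
bipush 1   [-6, 1]
istore 2   [-6]
ineg       [6]
istore 1   []
iload 1    [6]
bipush 10  [6, 10]
swap       [10, 6]
iadd       [16]
ineg       [-16]
ineg       [16]
ineg       [-16]

-16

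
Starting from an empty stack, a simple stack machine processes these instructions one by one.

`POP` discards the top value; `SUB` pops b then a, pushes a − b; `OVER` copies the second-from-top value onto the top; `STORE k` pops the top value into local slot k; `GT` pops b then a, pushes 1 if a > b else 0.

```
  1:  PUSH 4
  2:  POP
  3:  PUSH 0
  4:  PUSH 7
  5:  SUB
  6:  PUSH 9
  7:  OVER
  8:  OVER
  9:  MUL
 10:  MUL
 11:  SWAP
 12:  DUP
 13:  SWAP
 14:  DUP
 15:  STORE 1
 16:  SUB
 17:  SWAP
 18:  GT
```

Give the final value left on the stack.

PUSH 4  : 4
POP     : (empty)
PUSH 0  : 0
PUSH 7  : 0 7
SUB     : -7
PUSH 9  : -7 9
OVER    : -7 9 -7
OVER    : -7 9 -7 9
MUL     : -7 9 -63
MUL     : -7 -567
SWAP    : -567 -7
DUP     : -567 -7 -7
SWAP    : -567 -7 -7
DUP     : -567 -7 -7 -7
STORE 1 : -567 -7 -7
SUB     : -567 0
SWAP    : 0 -567
GT      : 1

1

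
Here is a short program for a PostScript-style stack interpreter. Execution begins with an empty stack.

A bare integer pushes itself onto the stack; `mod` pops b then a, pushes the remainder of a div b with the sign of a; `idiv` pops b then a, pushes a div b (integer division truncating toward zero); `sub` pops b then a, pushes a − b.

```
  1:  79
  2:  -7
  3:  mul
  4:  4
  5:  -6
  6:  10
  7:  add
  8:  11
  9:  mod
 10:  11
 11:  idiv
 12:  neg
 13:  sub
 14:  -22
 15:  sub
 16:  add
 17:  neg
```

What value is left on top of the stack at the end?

527

79   → 79
-7   → 79 -7
mul  → -553
4    → -553 4
-6   → -553 4 -6
10   → -553 4 -6 10
add  → -553 4 4
11   → -553 4 4 11
mod  → -553 4 4
11   → -553 4 4 11
idiv → -553 4 0
neg  → -553 4 0
sub  → -553 4
-22  → -553 4 -22
sub  → -553 26
add  → -527
neg  → 527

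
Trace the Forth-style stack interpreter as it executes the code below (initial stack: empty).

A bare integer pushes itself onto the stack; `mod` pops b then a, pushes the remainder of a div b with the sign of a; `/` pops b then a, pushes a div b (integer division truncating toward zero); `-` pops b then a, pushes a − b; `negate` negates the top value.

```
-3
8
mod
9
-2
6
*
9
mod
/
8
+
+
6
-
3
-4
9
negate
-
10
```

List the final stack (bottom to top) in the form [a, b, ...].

[-4, 3, 5, 10]

-3     -> -3
8      -> -3 8
mod    -> -3
9      -> -3 9
-2     -> -3 9 -2
6      -> -3 9 -2 6
*      -> -3 9 -12
9      -> -3 9 -12 9
mod    -> -3 9 -3
/      -> -3 -3
8      -> -3 -3 8
+      -> -3 5
+      -> 2
6      -> 2 6
-      -> -4
3      -> -4 3
-4     -> -4 3 -4
9      -> -4 3 -4 9
negate -> -4 3 -4 -9
-      -> -4 3 5
10     -> -4 3 5 10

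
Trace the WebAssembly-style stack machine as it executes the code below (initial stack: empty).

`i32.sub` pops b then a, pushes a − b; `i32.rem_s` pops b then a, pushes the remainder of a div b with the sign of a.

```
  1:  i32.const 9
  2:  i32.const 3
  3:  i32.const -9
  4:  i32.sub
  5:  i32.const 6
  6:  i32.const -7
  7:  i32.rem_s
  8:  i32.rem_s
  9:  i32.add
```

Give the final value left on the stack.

i32.const 9  -> [9]
i32.const 3  -> [9, 3]
i32.const -9 -> [9, 3, -9]
i32.sub      -> [9, 12]
i32.const 6  -> [9, 12, 6]
i32.const -7 -> [9, 12, 6, -7]
i32.rem_s    -> [9, 12, 6]
i32.rem_s    -> [9, 0]
i32.add      -> [9]

9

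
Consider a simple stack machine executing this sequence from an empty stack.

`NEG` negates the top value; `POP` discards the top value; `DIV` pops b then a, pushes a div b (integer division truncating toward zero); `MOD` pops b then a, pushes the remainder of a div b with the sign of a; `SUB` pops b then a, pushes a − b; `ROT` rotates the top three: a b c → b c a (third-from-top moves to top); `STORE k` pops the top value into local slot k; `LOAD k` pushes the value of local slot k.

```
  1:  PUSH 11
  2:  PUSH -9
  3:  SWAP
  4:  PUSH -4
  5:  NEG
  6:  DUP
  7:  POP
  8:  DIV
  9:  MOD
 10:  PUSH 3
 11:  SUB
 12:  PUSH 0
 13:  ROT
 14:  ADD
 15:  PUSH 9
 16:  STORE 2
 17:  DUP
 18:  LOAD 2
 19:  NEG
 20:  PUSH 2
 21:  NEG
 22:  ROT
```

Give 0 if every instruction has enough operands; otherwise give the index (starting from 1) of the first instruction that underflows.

PUSH 11 → 11
PUSH -9 → 11 -9
SWAP    → -9 11
PUSH -4 → -9 11 -4
NEG     → -9 11 4
DUP     → -9 11 4 4
POP     → -9 11 4
DIV     → -9 2
MOD     → -1
PUSH 3  → -1 3
SUB     → -4
PUSH 0  → -4 0
ROT  — needs 3 operands, stack has 2 → underflow

13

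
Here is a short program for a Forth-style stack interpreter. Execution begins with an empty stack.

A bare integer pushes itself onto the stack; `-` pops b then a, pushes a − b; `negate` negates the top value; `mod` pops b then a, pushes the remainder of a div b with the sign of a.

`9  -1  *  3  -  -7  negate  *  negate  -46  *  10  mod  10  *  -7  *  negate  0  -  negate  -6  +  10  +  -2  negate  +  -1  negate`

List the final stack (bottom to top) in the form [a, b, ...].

9      → [9]
-1     → [9, -1]
*      → [-9]
3      → [-9, 3]
-      → [-12]
-7     → [-12, -7]
negate → [-12, 7]
*      → [-84]
negate → [84]
-46    → [84, -46]
*      → [-3864]
10     → [-3864, 10]
mod    → [-4]
10     → [-4, 10]
*      → [-40]
-7     → [-40, -7]
*      → [280]
negate → [-280]
0      → [-280, 0]
-      → [-280]
negate → [280]
-6     → [280, -6]
+      → [274]
10     → [274, 10]
+      → [284]
-2     → [284, -2]
negate → [284, 2]
+      → [286]
-1     → [286, -1]
negate → [286, 1]

[286, 1]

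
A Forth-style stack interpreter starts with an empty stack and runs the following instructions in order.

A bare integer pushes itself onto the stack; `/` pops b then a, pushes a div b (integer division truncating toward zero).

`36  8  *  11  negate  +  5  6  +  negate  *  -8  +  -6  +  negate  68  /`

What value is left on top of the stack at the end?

36     -> [36]
8      -> [36, 8]
*      -> [288]
11     -> [288, 11]
negate -> [288, -11]
+      -> [277]
5      -> [277, 5]
6      -> [277, 5, 6]
+      -> [277, 11]
negate -> [277, -11]
*      -> [-3047]
-8     -> [-3047, -8]
+      -> [-3055]
-6     -> [-3055, -6]
+      -> [-3061]
negate -> [3061]
68     -> [3061, 68]
/      -> [45]

45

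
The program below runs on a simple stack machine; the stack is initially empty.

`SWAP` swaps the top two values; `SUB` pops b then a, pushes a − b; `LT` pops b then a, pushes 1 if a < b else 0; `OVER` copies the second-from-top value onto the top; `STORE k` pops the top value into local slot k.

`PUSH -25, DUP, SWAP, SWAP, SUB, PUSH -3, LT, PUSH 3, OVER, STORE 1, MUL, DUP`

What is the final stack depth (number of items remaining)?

PUSH -25 → [-25]
DUP      → [-25, -25]
SWAP     → [-25, -25]
SWAP     → [-25, -25]
SUB      → [0]
PUSH -3  → [0, -3]
LT       → [0]
PUSH 3   → [0, 3]
OVER     → [0, 3, 0]
STORE 1  → [0, 3]
MUL      → [0]
DUP      → [0, 0]

2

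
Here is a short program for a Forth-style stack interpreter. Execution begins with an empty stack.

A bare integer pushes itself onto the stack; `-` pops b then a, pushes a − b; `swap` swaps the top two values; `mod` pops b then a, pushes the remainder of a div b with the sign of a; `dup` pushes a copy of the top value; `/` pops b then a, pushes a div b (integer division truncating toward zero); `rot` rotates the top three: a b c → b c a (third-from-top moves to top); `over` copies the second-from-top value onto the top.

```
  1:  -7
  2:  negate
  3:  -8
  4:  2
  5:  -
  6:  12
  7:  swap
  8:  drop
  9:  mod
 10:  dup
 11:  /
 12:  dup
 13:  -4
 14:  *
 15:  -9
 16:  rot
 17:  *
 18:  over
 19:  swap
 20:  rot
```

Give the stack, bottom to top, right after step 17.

[-4, -9]

-7     → [-7]
negate → [7]
-8     → [7, -8]
2      → [7, -8, 2]
-      → [7, -10]
12     → [7, -10, 12]
swap   → [7, 12, -10]
drop   → [7, 12]
mod    → [7]
dup    → [7, 7]
/      → [1]
dup    → [1, 1]
-4     → [1, 1, -4]
*      → [1, -4]
-9     → [1, -4, -9]
rot    → [-4, -9, 1]
*      → [-4, -9]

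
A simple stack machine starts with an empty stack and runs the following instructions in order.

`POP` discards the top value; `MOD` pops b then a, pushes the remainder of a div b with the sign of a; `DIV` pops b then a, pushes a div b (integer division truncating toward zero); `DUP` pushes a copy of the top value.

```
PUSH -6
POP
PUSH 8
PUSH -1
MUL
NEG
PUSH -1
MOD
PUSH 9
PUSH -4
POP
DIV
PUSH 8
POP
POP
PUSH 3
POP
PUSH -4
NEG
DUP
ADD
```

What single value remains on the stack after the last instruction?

8

PUSH -6 → -6
POP     → (empty)
PUSH 8  → 8
PUSH -1 → 8 -1
MUL     → -8
NEG     → 8
PUSH -1 → 8 -1
MOD     → 0
PUSH 9  → 0 9
PUSH -4 → 0 9 -4
POP     → 0 9
DIV     → 0
PUSH 8  → 0 8
POP     → 0
POP     → (empty)
PUSH 3  → 3
POP     → (empty)
PUSH -4 → -4
NEG     → 4
DUP     → 4 4
ADD     → 8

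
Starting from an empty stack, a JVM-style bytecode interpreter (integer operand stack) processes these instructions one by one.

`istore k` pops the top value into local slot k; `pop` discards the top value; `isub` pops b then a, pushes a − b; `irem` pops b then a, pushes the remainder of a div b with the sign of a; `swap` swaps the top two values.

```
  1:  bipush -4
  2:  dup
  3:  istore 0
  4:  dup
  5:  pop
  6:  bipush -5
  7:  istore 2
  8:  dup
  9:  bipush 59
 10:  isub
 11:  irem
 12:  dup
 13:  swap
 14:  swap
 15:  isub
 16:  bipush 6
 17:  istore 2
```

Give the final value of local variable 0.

-4

bipush -4 : [-4]
dup       : [-4, -4]
istore 0  : [-4]
dup       : [-4, -4]
pop       : [-4]
bipush -5 : [-4, -5]
istore 2  : [-4]
dup       : [-4, -4]
bipush 59 : [-4, -4, 59]
isub      : [-4, -63]
irem      : [-4]
dup       : [-4, -4]
swap      : [-4, -4]
swap      : [-4, -4]
isub      : [0]
bipush 6  : [0, 6]
istore 2  : [0]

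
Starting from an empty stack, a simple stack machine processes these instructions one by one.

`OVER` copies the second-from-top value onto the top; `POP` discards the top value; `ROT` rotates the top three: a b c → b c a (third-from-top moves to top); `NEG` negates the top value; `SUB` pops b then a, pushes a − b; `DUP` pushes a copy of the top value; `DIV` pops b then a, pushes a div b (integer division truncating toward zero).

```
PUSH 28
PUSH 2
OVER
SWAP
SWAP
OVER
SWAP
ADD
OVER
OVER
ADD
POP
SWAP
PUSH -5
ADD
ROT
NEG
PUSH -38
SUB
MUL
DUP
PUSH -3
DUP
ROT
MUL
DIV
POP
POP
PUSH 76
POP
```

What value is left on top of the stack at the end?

PUSH 28   28
PUSH 2    28 2
OVER      28 2 28
SWAP      28 28 2
SWAP      28 2 28
OVER      28 2 28 2
SWAP      28 2 2 28
ADD       28 2 30
OVER      28 2 30 2
OVER      28 2 30 2 30
ADD       28 2 30 32
POP       28 2 30
SWAP      28 30 2
PUSH -5   28 30 2 -5
ADD       28 30 -3
ROT       30 -3 28
NEG       30 -3 -28
PUSH -38  30 -3 -28 -38
SUB       30 -3 10
MUL       30 -30
DUP       30 -30 -30
PUSH -3   30 -30 -30 -3
DUP       30 -30 -30 -3 -3
ROT       30 -30 -3 -3 -30
MUL       30 -30 -3 90
DIV       30 -30 0
POP       30 -30
POP       30
PUSH 76   30 76
POP       30

30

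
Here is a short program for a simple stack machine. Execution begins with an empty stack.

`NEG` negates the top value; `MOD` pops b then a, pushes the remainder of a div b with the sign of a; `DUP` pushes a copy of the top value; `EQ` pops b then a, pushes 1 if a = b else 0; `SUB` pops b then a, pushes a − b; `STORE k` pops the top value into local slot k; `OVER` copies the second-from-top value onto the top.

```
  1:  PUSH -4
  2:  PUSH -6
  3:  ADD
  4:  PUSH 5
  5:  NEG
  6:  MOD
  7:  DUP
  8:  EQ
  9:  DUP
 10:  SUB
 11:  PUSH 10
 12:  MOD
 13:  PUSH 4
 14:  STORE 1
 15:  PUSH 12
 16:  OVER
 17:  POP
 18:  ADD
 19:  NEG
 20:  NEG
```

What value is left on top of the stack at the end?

12

PUSH -4 : [-4]
PUSH -6 : [-4, -6]
ADD     : [-10]
PUSH 5  : [-10, 5]
NEG     : [-10, -5]
MOD     : [0]
DUP     : [0, 0]
EQ      : [1]
DUP     : [1, 1]
SUB     : [0]
PUSH 10 : [0, 10]
MOD     : [0]
PUSH 4  : [0, 4]
STORE 1 : [0]
PUSH 12 : [0, 12]
OVER    : [0, 12, 0]
POP     : [0, 12]
ADD     : [12]
NEG     : [-12]
NEG     : [12]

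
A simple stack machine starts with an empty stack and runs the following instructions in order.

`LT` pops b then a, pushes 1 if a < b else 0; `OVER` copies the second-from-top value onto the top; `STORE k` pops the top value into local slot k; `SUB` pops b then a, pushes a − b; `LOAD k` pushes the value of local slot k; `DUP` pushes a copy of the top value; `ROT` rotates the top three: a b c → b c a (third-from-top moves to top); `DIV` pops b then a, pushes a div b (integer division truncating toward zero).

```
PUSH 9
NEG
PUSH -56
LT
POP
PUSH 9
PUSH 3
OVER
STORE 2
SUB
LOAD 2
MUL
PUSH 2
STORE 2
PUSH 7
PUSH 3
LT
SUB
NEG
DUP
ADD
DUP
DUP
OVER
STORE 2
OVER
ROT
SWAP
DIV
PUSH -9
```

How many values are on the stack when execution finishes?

PUSH 9   : [9]
NEG      : [-9]
PUSH -56 : [-9, -56]
LT       : [0]
POP      : []
PUSH 9   : [9]
PUSH 3   : [9, 3]
OVER     : [9, 3, 9]
STORE 2  : [9, 3]
SUB      : [6]
LOAD 2   : [6, 9]
MUL      : [54]
PUSH 2   : [54, 2]
STORE 2  : [54]
PUSH 7   : [54, 7]
PUSH 3   : [54, 7, 3]
LT       : [54, 0]
SUB      : [54]
NEG      : [-54]
DUP      : [-54, -54]
ADD      : [-108]
DUP      : [-108, -108]
DUP      : [-108, -108, -108]
OVER     : [-108, -108, -108, -108]
STORE 2  : [-108, -108, -108]
OVER     : [-108, -108, -108, -108]
ROT      : [-108, -108, -108, -108]
SWAP     : [-108, -108, -108, -108]
DIV      : [-108, -108, 1]
PUSH -9  : [-108, -108, 1, -9]

4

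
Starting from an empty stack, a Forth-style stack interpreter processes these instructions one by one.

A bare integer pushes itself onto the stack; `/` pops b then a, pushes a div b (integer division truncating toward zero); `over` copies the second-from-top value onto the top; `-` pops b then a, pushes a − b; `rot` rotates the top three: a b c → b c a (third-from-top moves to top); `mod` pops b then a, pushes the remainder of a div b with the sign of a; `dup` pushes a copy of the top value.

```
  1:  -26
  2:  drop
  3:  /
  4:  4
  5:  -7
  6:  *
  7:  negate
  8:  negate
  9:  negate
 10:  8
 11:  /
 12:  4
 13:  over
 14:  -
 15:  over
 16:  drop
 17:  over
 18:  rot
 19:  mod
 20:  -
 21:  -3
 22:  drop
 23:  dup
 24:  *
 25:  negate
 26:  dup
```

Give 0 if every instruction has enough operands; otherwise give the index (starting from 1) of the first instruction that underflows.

-26  → -26
drop → (empty)
/  — needs 2 operands, stack has 0 → underflow

3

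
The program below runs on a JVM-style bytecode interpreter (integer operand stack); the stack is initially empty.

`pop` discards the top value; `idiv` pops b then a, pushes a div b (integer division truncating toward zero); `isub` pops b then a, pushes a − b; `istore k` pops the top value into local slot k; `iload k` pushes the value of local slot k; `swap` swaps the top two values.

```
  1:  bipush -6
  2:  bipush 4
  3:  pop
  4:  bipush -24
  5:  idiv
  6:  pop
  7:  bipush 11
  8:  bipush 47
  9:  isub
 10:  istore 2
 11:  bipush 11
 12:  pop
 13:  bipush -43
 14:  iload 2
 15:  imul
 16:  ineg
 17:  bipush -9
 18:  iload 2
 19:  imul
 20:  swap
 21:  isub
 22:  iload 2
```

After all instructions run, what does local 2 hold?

bipush -6  -> -6
bipush 4   -> -6 4
pop        -> -6
bipush -24 -> -6 -24
idiv       -> 0
pop        -> (empty)
bipush 11  -> 11
bipush 47  -> 11 47
isub       -> -36
istore 2   -> (empty)
bipush 11  -> 11
pop        -> (empty)
bipush -43 -> -43
iload 2    -> -43 -36
imul       -> 1548
ineg       -> -1548
bipush -9  -> -1548 -9
iload 2    -> -1548 -9 -36
imul       -> -1548 324
swap       -> 324 -1548
isub       -> 1872
iload 2    -> 1872 -36

-36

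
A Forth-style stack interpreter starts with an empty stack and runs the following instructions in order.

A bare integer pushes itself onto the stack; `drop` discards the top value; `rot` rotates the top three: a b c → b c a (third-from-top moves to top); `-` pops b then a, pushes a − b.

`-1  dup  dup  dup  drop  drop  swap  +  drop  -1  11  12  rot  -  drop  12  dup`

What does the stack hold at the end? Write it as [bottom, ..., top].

-1   : -1
dup  : -1 -1
dup  : -1 -1 -1
dup  : -1 -1 -1 -1
drop : -1 -1 -1
drop : -1 -1
swap : -1 -1
+    : -2
drop : (empty)
-1   : -1
11   : -1 11
12   : -1 11 12
rot  : 11 12 -1
-    : 11 13
drop : 11
12   : 11 12
dup  : 11 12 12

[11, 12, 12]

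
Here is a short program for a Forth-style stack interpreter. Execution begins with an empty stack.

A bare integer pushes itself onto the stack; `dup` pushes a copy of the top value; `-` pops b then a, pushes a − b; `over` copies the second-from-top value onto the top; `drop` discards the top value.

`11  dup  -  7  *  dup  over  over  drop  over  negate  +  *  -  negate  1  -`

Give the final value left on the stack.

-1

11     : 11
dup    : 11 11
-      : 0
7      : 0 7
*      : 0
dup    : 0 0
over   : 0 0 0
over   : 0 0 0 0
drop   : 0 0 0
over   : 0 0 0 0
negate : 0 0 0 0
+      : 0 0 0
*      : 0 0
-      : 0
negate : 0
1      : 0 1
-      : -1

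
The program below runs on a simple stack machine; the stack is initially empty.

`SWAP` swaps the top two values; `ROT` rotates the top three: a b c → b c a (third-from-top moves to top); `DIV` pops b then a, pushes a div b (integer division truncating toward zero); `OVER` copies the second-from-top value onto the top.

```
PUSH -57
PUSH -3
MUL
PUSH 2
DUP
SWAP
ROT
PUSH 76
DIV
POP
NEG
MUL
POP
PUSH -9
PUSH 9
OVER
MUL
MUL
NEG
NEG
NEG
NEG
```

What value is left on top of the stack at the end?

729

PUSH -57 → [-57]
PUSH -3  → [-57, -3]
MUL      → [171]
PUSH 2   → [171, 2]
DUP      → [171, 2, 2]
SWAP     → [171, 2, 2]
ROT      → [2, 2, 171]
PUSH 76  → [2, 2, 171, 76]
DIV      → [2, 2, 2]
POP      → [2, 2]
NEG      → [2, -2]
MUL      → [-4]
POP      → []
PUSH -9  → [-9]
PUSH 9   → [-9, 9]
OVER     → [-9, 9, -9]
MUL      → [-9, -81]
MUL      → [729]
NEG      → [-729]
NEG      → [729]
NEG      → [-729]
NEG      → [729]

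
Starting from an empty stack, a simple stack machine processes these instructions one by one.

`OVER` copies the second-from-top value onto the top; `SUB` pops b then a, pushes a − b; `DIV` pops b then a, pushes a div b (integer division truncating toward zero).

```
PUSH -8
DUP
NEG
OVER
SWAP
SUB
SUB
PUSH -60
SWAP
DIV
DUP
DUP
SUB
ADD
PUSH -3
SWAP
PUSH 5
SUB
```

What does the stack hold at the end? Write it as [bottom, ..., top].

PUSH -8  : -8
DUP      : -8 -8
NEG      : -8 8
OVER     : -8 8 -8
SWAP     : -8 -8 8
SUB      : -8 -16
SUB      : 8
PUSH -60 : 8 -60
SWAP     : -60 8
DIV      : -7
DUP      : -7 -7
DUP      : -7 -7 -7
SUB      : -7 0
ADD      : -7
PUSH -3  : -7 -3
SWAP     : -3 -7
PUSH 5   : -3 -7 5
SUB      : -3 -12

[-3, -12]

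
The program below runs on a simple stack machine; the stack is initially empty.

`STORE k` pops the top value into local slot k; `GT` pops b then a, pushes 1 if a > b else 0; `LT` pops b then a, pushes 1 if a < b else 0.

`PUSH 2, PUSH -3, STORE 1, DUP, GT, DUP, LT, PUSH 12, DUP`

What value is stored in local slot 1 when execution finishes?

-3

PUSH 2  → [2]
PUSH -3 → [2, -3]
STORE 1 → [2]
DUP     → [2, 2]
GT      → [0]
DUP     → [0, 0]
LT      → [0]
PUSH 12 → [0, 12]
DUP     → [0, 12, 12]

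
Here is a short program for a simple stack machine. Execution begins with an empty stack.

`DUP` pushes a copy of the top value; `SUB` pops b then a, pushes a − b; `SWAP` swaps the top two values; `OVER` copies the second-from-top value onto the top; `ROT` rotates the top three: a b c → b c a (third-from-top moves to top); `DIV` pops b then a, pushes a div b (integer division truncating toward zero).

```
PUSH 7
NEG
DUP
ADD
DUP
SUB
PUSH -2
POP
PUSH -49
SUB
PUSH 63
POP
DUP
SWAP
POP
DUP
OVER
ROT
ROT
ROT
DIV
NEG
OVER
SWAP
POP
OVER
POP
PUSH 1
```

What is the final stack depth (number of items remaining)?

3

PUSH 7   → 7
NEG      → -7
DUP      → -7 -7
ADD      → -14
DUP      → -14 -14
SUB      → 0
PUSH -2  → 0 -2
POP      → 0
PUSH -49 → 0 -49
SUB      → 49
PUSH 63  → 49 63
POP      → 49
DUP      → 49 49
SWAP     → 49 49
POP      → 49
DUP      → 49 49
OVER     → 49 49 49
ROT      → 49 49 49
ROT      → 49 49 49
ROT      → 49 49 49
DIV      → 49 1
NEG      → 49 -1
OVER     → 49 -1 49
SWAP     → 49 49 -1
POP      → 49 49
OVER     → 49 49 49
POP      → 49 49
PUSH 1   → 49 49 1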